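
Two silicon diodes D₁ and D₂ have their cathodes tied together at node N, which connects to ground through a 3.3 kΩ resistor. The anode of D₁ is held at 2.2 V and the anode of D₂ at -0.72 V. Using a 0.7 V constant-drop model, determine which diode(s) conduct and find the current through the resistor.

Only D₁ conducts; I_R ≈ 0.45 mA

Assume both conduct. Then node N would need to be at both 2.2−0.7 = 1.5 V and -0.72−0.7 = -1.42 V, which is impossible.
Assume only D₁ conducts: V_N = 2.2 − 0.7 = 1.5 V, so I_R = 1.5/3.3 = 0.455 mA.
Check D₂: its anode-to-cathode voltage is -0.72 − 1.5 = -2.22 V < 0.7 V, so it is off. The assumption is consistent.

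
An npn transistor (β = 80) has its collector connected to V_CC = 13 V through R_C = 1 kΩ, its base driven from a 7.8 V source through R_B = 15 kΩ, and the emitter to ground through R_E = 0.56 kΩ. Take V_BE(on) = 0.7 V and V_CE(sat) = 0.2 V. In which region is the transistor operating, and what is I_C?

saturation; I_C ≈ 8.1 mA

Assume active: I_B = (7.8 − 0.7)/(15 + 81×0.56) = 0.118 mA, I_C = β·I_B = 9.41 mA.
Then V_CE = 13 − 9.41×1 − 9.53×0.56 = -1.75 V < 0.2 V — the active assumption fails.
Re-solve with V_CE = 0.2 V. KCL at the emitter: V_E/R_E = (V_BB−0.7−V_E)/R_B + (V_CC−0.2−V_E)/R_C, giving V_E = 4.65 V.
I_C = (V_CC − 0.2 − V_E)/R_C = (12.8 − 4.65)/1 = 8.15 mA.
Check: I_B = (7.1 − 4.65)/15 = 0.163 mA, and β·I_B = 13 mA > I_C, confirming saturation.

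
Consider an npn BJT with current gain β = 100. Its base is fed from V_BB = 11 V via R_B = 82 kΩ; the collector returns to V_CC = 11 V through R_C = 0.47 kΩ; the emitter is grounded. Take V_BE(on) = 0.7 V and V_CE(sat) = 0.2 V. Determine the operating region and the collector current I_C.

Assume active. Base-emitter loop: I_B = (V_BB − V_BE)/R_B = (11 − 0.7)/82 = 0.126 mA.
I_C = β·I_B = 100×0.126 = 12.6 mA.
V_CE = V_CC − I_C·R_C = 11 − 12.6×0.47 = 5.1 V > V_CE(sat), so the active-region assumption holds.

active; I_C ≈ 13 mA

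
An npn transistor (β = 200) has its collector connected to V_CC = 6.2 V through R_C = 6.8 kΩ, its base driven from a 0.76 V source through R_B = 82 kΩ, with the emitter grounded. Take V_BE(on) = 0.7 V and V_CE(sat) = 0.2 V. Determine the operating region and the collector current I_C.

active; I_C ≈ 0.15 mA

Assume active. Base-emitter loop: I_B = (V_BB − V_BE)/R_B = (0.76 − 0.7)/82 = 0.000732 mA.
I_C = β·I_B = 200×0.000732 = 0.146 mA.
V_CE = V_CC − I_C·R_C = 6.2 − 0.146×6.8 = 5.2 V > V_CE(sat), so the active-region assumption holds.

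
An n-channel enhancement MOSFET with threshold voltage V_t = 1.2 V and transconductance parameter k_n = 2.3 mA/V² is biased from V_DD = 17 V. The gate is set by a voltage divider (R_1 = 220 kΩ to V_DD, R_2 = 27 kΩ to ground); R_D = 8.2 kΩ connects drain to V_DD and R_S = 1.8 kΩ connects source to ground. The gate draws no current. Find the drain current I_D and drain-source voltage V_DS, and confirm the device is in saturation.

V_G = V_DD·R_2/(R_1+R_2) = 17×27/247 = 1.86 V.
Assume saturation: I_D = (k_n/2)(V_GS − V_t)² with V_GS = V_G − I_D·R_S = 1.86 − 1.8·I_D.
Substituting gives 3.73·I_D² − 3.73·I_D + 0.498 = 0, with roots I_D = 0.159 or 0.841 mA.
The root I_D = 0.841 mA gives V_GS = 0.345 V ≤ V_t, so take I_D = 0.159 mA.
Then V_GS = 1.57 V and V_DS = V_DD − I_D(R_D+R_S) = 17 − 0.159×10 = 15.4 V.
Saturation requires V_DS ≥ V_GS − V_t = 0.372 V; 15.4 ≥ 0.372 ✓.

I_D ≈ 0.16 mA, V_DS ≈ 15 V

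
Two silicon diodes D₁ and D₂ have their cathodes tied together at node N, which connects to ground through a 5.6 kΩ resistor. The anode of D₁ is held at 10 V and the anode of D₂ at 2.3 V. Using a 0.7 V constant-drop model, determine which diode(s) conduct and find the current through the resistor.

Assume both conduct. Then node N would need to be at both 10−0.7 = 9.3 V and 2.3−0.7 = 1.6 V, which is impossible.
Assume only D₁ conducts: V_N = 10 − 0.7 = 9.3 V, so I_R = 9.3/5.6 = 1.66 mA.
Check D₂: its anode-to-cathode voltage is 2.3 − 9.3 = -7 V < 0.7 V, so it is off. The assumption is consistent.

Only D₁ conducts; I_R ≈ 1.7 mA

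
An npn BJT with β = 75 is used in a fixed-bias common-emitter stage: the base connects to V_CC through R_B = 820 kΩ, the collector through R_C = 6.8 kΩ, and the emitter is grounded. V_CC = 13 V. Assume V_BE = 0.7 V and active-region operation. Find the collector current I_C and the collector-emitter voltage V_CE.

I_C ≈ 1.1 mA, V_CE ≈ 5.4 V

Base loop: V_CC = I_B·R_B + V_BE, so I_B = (13 − 0.7)/820 kΩ = 0.015 mA.
In the active region I_C = β·I_B = 75 × 0.015 = 1.12 mA.
Collector loop: V_CE = V_CC − I_C·R_C = 13 − 1.12×6.8 = 5.35 V.
Since V_CE = 5.35 V > V_CE(sat) ≈ 0.2 V, the transistor is in the active region as assumed.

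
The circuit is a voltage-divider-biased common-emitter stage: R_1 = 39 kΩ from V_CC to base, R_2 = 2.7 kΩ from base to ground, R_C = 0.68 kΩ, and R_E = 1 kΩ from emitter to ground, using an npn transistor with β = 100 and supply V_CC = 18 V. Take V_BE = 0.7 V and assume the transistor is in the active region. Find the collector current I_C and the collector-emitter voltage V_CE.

Thevenize the base divider: V_Th = V_CC·R_2/(R_1+R_2) = 18×2.7/41.7 = 1.17 V, R_Th = R_1‖R_2 = 2.53 kΩ.
Base-emitter loop: V_Th = I_B·R_Th + V_BE + (β+1)I_B·R_E, so I_B = (1.17 − 0.7) / (2.53 + 101×1) = 0.0045 mA.
I_C = β·I_B = 100×0.0045 = 0.45 mA, and I_E = (β+1)I_B = 0.454 mA.
V_CE = V_CC − I_C·R_C − I_E·R_E = 18 − 0.45×0.68 − 0.454×1 = 17.2 V.
V_CE = 17.2 V > 0.2 V confirms active-region operation.

I_C ≈ 0.45 mA, V_CE ≈ 17 V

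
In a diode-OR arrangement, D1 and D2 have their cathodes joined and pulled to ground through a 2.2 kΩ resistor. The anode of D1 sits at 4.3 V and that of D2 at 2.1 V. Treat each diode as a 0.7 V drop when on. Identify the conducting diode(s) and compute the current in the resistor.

Only D1 conducts; I_R ≈ 1.6 mA

Assume both conduct. Then node N would need to be at both 4.3−0.7 = 3.6 V and 2.1−0.7 = 1.4 V, which is impossible.
Assume only D1 conducts: V_N = 4.3 − 0.7 = 3.6 V, so I_R = 3.6/2.2 = 1.64 mA.
Check D2: its anode-to-cathode voltage is 2.1 − 3.6 = -1.5 V < 0.7 V, so it is off. The assumption is consistent.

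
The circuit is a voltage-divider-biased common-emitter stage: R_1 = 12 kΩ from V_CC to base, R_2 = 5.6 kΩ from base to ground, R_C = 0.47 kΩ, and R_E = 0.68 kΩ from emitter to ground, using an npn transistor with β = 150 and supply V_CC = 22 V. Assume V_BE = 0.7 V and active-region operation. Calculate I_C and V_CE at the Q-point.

Thevenize the base divider: V_Th = V_CC·R_2/(R_1+R_2) = 22×5.6/17.6 = 7 V, R_Th = R_1‖R_2 = 3.82 kΩ.
Base-emitter loop: V_Th = I_B·R_Th + V_BE + (β+1)I_B·R_E, so I_B = (7 − 0.7) / (3.82 + 151×0.68) = 0.0592 mA.
I_C = β·I_B = 150×0.0592 = 8.87 mA, and I_E = (β+1)I_B = 8.93 mA.
V_CE = V_CC − I_C·R_C − I_E·R_E = 22 − 8.87×0.47 − 8.93×0.68 = 11.8 V.
V_CE = 11.8 V > 0.2 V confirms active-region operation.

I_C ≈ 8.9 mA, V_CE ≈ 12 V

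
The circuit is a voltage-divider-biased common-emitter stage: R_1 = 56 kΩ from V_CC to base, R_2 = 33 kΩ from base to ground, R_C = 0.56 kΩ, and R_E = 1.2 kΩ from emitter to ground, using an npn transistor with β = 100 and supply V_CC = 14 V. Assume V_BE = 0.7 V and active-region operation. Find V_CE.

Thevenize the base divider: V_Th = V_CC·R_2/(R_1+R_2) = 14×33/89 = 5.19 V, R_Th = R_1‖R_2 = 20.8 kΩ.
Base-emitter loop: V_Th = I_B·R_Th + V_BE + (β+1)I_B·R_E, so I_B = (5.19 − 0.7) / (20.8 + 101×1.2) = 0.0316 mA.
I_C = β·I_B = 100×0.0316 = 3.16 mA, and I_E = (β+1)I_B = 3.2 mA.
V_CE = V_CC − I_C·R_C − I_E·R_E = 14 − 3.16×0.56 − 3.2×1.2 = 8.39 V.
V_CE = 8.39 V > 0.2 V confirms active-region operation.

V_CE ≈ 8.4 V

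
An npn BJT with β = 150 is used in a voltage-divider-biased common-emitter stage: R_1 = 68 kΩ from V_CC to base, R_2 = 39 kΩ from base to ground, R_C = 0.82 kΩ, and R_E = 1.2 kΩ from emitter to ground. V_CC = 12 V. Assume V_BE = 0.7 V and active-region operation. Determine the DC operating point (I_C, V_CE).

Thevenize the base divider: V_Th = V_CC·R_2/(R_1+R_2) = 12×39/107 = 4.37 V, R_Th = R_1‖R_2 = 24.8 kΩ.
Base-emitter loop: V_Th = I_B·R_Th + V_BE + (β+1)I_B·R_E, so I_B = (4.37 − 0.7) / (24.8 + 151×1.2) = 0.0178 mA.
I_C = β·I_B = 150×0.0178 = 2.68 mA, and I_E = (β+1)I_B = 2.69 mA.
V_CE = V_CC − I_C·R_C − I_E·R_E = 12 − 2.68×0.82 − 2.69×1.2 = 6.57 V.
V_CE = 6.57 V > 0.2 V confirms active-region operation.

I_C ≈ 2.7 mA, V_CE ≈ 6.6 V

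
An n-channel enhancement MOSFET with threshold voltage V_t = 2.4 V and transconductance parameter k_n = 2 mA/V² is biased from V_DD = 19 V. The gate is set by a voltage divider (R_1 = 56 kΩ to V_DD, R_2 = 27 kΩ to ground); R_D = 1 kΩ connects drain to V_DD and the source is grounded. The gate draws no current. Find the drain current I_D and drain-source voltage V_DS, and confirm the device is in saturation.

V_G = V_DD·R_2/(R_1+R_2) = 19×27/83 = 6.18 V. With the source grounded, V_GS = V_G = 6.18 V.
Assume saturation: I_D = (k_n/2)(V_GS − V_t)² = (2/2)×(6.18 − 2.4)² = 1×3.78² = 14.3 mA.
V_DS = V_DD − I_D·R_D = 19 − 14.3×1 = 4.71 V.
Saturation requires V_DS ≥ V_GS − V_t = 3.78 V; 4.71 ≥ 3.78 ✓.

I_D ≈ 14 mA, V_DS ≈ 4.7 V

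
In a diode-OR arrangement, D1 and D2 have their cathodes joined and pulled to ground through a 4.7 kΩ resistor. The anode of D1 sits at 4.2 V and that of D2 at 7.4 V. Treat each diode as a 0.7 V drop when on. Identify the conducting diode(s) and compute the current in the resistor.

Only D2 conducts; I_R ≈ 1.4 mA

Assume both conduct. Then node N would need to be at both 4.2−0.7 = 3.5 V and 7.4−0.7 = 6.7 V, which is impossible.
Assume only D2 conducts: V_N = 7.4 − 0.7 = 6.7 V, so I_R = 6.7/4.7 = 1.43 mA.
Check D1: its anode-to-cathode voltage is 4.2 − 6.7 = -2.5 V < 0.7 V, so it is off. The assumption is consistent.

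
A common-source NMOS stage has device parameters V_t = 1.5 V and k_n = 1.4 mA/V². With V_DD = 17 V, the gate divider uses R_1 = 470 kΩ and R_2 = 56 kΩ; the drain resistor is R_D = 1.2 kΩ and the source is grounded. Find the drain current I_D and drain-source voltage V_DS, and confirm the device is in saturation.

V_G = V_DD·R_2/(R_1+R_2) = 17×56/526 = 1.81 V. With the source grounded, V_GS = V_G = 1.81 V.
Assume saturation: I_D = (k_n/2)(V_GS − V_t)² = (1.4/2)×(1.81 − 1.5)² = 0.7×0.31² = 0.0672 mA.
V_DS = V_DD − I_D·R_D = 17 − 0.0672×1.2 = 16.9 V.
Saturation requires V_DS ≥ V_GS − V_t = 0.31 V; 16.9 ≥ 0.31 ✓.

I_D ≈ 0.067 mA, V_DS ≈ 17 V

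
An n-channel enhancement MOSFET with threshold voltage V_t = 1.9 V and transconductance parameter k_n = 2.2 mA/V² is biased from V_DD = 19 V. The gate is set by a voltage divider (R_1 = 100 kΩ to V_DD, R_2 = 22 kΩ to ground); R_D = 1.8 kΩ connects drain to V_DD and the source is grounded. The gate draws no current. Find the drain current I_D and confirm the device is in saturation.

I_D ≈ 2.6 mA

V_G = V_DD·R_2/(R_1+R_2) = 19×22/122 = 3.43 V. With the source grounded, V_GS = V_G = 3.43 V.
Assume saturation: I_D = (k_n/2)(V_GS − V_t)² = (2.2/2)×(3.43 − 1.9)² = 1.1×1.53² = 2.56 mA.
V_DS = V_DD − I_D·R_D = 19 − 2.56×1.8 = 14.4 V.
Saturation requires V_DS ≥ V_GS − V_t = 1.53 V; 14.4 ≥ 1.53 ✓.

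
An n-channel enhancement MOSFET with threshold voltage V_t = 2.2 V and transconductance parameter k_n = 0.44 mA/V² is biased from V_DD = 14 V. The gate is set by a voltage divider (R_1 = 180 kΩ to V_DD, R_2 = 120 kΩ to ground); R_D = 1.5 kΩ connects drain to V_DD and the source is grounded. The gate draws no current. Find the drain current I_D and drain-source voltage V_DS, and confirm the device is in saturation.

I_D ≈ 2.5 mA, V_DS ≈ 10 V

V_G = V_DD·R_2/(R_1+R_2) = 14×120/300 = 5.6 V. With the source grounded, V_GS = V_G = 5.6 V.
Assume saturation: I_D = (k_n/2)(V_GS − V_t)² = (0.44/2)×(5.6 − 2.2)² = 0.22×3.4² = 2.54 mA.
V_DS = V_DD − I_D·R_D = 14 − 2.54×1.5 = 10.2 V.
Saturation requires V_DS ≥ V_GS − V_t = 3.4 V; 10.2 ≥ 3.4 ✓.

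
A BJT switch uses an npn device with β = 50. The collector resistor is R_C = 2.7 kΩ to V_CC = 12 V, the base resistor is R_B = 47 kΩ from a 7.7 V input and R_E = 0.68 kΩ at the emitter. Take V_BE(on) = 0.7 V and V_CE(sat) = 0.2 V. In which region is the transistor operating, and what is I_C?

saturation; I_C ≈ 3.5 mA

Assume active: I_B = (7.7 − 0.7)/(47 + 51×0.68) = 0.0857 mA, I_C = β·I_B = 4.29 mA.
Then V_CE = 12 − 4.29×2.7 − 4.37×0.68 = -2.54 V < 0.2 V — the active assumption fails.
Re-solve with V_CE = 0.2 V. KCL at the emitter: V_E/R_E = (V_BB−0.7−V_E)/R_B + (V_CC−0.2−V_E)/R_C, giving V_E = 2.43 V.
I_C = (V_CC − 0.2 − V_E)/R_C = (11.8 − 2.43)/2.7 = 3.47 mA.
Check: I_B = (7 − 2.43)/47 = 0.0973 mA, and β·I_B = 4.87 mA > I_C, confirming saturation.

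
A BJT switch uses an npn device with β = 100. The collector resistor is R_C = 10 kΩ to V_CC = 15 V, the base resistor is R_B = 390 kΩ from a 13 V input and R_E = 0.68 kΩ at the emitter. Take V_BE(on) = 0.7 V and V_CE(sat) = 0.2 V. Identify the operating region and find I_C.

Assume active: I_B = (13 − 0.7)/(390 + 101×0.68) = 0.0268 mA, I_C = β·I_B = 2.68 mA.
Then V_CE = 15 − 2.68×10 − 2.71×0.68 = -13.7 V < 0.2 V — the active assumption fails.
Re-solve with V_CE = 0.2 V. KCL at the emitter: V_E/R_E = (V_BB−0.7−V_E)/R_B + (V_CC−0.2−V_E)/R_C, giving V_E = 0.961 V.
I_C = (V_CC − 0.2 − V_E)/R_C = (14.8 − 0.961)/10 = 1.38 mA.
Check: I_B = (12.3 − 0.961)/390 = 0.0291 mA, and β·I_B = 2.91 mA > I_C, confirming saturation.

saturation; I_C ≈ 1.4 mA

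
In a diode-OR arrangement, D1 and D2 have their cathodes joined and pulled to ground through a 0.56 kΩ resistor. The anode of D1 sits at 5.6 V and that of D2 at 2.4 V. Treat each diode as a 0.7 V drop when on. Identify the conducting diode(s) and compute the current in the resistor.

Only D1 conducts; I_R ≈ 8.7 mA

Assume both conduct. Then node N would need to be at both 5.6−0.7 = 4.9 V and 2.4−0.7 = 1.7 V, which is impossible.
Assume only D1 conducts: V_N = 5.6 − 0.7 = 4.9 V, so I_R = 4.9/0.56 = 8.75 mA.
Check D2: its anode-to-cathode voltage is 2.4 − 4.9 = -2.5 V < 0.7 V, so it is off. The assumption is consistent.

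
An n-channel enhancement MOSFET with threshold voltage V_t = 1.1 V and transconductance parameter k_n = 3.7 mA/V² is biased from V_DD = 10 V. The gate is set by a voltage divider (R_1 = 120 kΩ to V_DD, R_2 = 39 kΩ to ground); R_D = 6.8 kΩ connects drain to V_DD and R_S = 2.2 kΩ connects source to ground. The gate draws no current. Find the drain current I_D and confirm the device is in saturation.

I_D ≈ 0.4 mA

V_G = V_DD·R_2/(R_1+R_2) = 10×39/159 = 2.45 V.
Assume saturation: I_D = (k_n/2)(V_GS − V_t)² with V_GS = V_G − I_D·R_S = 2.45 − 2.2·I_D.
Substituting gives 8.95·I_D² − 12·I_D + 3.39 = 0, with roots I_D = 0.403 or 0.939 mA.
The root I_D = 0.939 mA gives V_GS = 0.388 V ≤ V_t, so take I_D = 0.403 mA.
Then V_GS = 1.57 V and V_DS = V_DD − I_D(R_D+R_S) = 10 − 0.403×9 = 6.37 V.
Saturation requires V_DS ≥ V_GS − V_t = 0.467 V; 6.37 ≥ 0.467 ✓.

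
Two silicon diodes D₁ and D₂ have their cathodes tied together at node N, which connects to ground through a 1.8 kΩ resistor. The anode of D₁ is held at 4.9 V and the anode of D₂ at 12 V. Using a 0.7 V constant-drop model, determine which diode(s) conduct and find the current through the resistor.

Only D₂ conducts; I_R ≈ 6.3 mA

Assume both conduct. Then node N would need to be at both 4.9−0.7 = 4.2 V and 12−0.7 = 11.3 V, which is impossible.
Assume only D₂ conducts: V_N = 12 − 0.7 = 11.3 V, so I_R = 11.3/1.8 = 6.28 mA.
Check D₁: its anode-to-cathode voltage is 4.9 − 11.3 = -6.4 V < 0.7 V, so it is off. The assumption is consistent.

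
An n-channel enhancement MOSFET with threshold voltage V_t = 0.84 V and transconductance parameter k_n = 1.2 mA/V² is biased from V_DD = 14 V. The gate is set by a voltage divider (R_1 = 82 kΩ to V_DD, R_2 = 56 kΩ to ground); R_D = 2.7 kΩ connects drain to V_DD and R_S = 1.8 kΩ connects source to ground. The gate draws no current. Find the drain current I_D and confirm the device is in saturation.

V_G = V_DD·R_2/(R_1+R_2) = 14×56/138 = 5.68 V.
Assume saturation: I_D = (k_n/2)(V_GS − V_t)² with V_GS = V_G − I_D·R_S = 5.68 − 1.8·I_D.
Substituting gives 1.94·I_D² − 11.5·I_D + 14.1 = 0, with roots I_D = 1.74 or 4.15 mA.
The root I_D = 4.15 mA gives V_GS = -1.79 V ≤ V_t, so take I_D = 1.74 mA.
Then V_GS = 2.54 V and V_DS = V_DD − I_D(R_D+R_S) = 14 − 1.74×4.5 = 6.16 V.
Saturation requires V_DS ≥ V_GS − V_t = 1.7 V; 6.16 ≥ 1.7 ✓.

I_D ≈ 1.7 mA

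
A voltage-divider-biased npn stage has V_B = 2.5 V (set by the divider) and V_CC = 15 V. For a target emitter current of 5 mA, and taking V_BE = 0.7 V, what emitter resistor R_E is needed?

R_E ≈ 0.36 kΩ

V_E = V_B − V_BE = 2.5 − 0.7 = 1.8 V.
R_E = V_E / I_E = 1.8 / 5 = 0.36 kΩ.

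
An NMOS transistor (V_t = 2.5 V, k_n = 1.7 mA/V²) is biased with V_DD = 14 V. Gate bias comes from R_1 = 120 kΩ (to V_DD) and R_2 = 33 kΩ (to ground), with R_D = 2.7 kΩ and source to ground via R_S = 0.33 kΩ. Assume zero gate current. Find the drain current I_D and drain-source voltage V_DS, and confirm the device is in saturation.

I_D ≈ 0.18 mA, V_DS ≈ 13 V

V_G = V_DD·R_2/(R_1+R_2) = 14×33/153 = 3.02 V.
Assume saturation: I_D = (k_n/2)(V_GS − V_t)² with V_GS = V_G − I_D·R_S = 3.02 − 0.33·I_D.
Substituting gives 0.0926·I_D² − 1.29·I_D + 0.229 = 0, with roots I_D = 0.18 or 13.8 mA.
The root I_D = 13.8 mA gives V_GS = -1.53 V ≤ V_t, so take I_D = 0.18 mA.
Then V_GS = 2.96 V and V_DS = V_DD − I_D(R_D+R_S) = 14 − 0.18×3.03 = 13.5 V.
Saturation requires V_DS ≥ V_GS − V_t = 0.46 V; 13.5 ≥ 0.46 ✓.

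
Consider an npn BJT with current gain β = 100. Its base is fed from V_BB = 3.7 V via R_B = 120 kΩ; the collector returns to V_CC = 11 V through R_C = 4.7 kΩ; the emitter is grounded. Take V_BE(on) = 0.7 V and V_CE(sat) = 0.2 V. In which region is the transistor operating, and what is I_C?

saturation; I_C ≈ 2.3 mA

Assume active: I_B = (3.7 − 0.7)/120 = 0.025 mA, giving I_C = β·I_B = 2.5 mA.
But then V_CE = 11 − 2.5×4.7 = -0.75 V < V_CE(sat) = 0.2 V — impossible in the active region.
So the transistor is saturated. With V_CE = 0.2 V, I_C = (V_CC − 0.2)/R_C = 10.8/4.7 = 2.3 mA.
Check: β·I_B = 2.5 mA > I_C = 2.3 mA, confirming saturation.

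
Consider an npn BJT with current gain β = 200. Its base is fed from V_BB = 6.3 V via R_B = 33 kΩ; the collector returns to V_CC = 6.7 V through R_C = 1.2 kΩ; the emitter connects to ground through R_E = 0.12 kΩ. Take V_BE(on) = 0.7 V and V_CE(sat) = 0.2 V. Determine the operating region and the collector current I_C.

saturation; I_C ≈ 4.9 mA

Assume active: I_B = (6.3 − 0.7)/(33 + 201×0.12) = 0.098 mA, I_C = β·I_B = 19.6 mA.
Then V_CE = 6.7 − 19.6×1.2 − 19.7×0.12 = -19.2 V < 0.2 V — the active assumption fails.
Re-solve with V_CE = 0.2 V. KCL at the emitter: V_E/R_E = (V_BB−0.7−V_E)/R_B + (V_CC−0.2−V_E)/R_C, giving V_E = 0.607 V.
I_C = (V_CC − 0.2 − V_E)/R_C = (6.5 − 0.607)/1.2 = 4.91 mA.
Check: I_B = (5.6 − 0.607)/33 = 0.151 mA, and β·I_B = 30.3 mA > I_C, confirming saturation.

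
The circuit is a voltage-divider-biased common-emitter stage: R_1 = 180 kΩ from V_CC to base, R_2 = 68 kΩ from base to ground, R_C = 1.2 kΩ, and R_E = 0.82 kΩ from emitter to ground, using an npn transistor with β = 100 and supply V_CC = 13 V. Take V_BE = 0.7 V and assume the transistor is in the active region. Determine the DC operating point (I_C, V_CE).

I_C ≈ 2.2 mA, V_CE ≈ 8.6 V

Thevenize the base divider: V_Th = V_CC·R_2/(R_1+R_2) = 13×68/248 = 3.56 V, R_Th = R_1‖R_2 = 49.4 kΩ.
Base-emitter loop: V_Th = I_B·R_Th + V_BE + (β+1)I_B·R_E, so I_B = (3.56 − 0.7) / (49.4 + 101×0.82) = 0.0217 mA.
I_C = β·I_B = 100×0.0217 = 2.17 mA, and I_E = (β+1)I_B = 2.19 mA.
V_CE = V_CC − I_C·R_C − I_E·R_E = 13 − 2.17×1.2 − 2.19×0.82 = 8.6 V.
V_CE = 8.6 V > 0.2 V confirms active-region operation.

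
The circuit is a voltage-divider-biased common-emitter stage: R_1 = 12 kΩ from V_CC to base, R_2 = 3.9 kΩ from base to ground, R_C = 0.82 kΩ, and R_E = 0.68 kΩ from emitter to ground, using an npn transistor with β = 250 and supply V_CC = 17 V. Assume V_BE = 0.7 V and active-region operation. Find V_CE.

Thevenize the base divider: V_Th = V_CC·R_2/(R_1+R_2) = 17×3.9/15.9 = 4.17 V, R_Th = R_1‖R_2 = 2.94 kΩ.
Base-emitter loop: V_Th = I_B·R_Th + V_BE + (β+1)I_B·R_E, so I_B = (4.17 − 0.7) / (2.94 + 251×0.68) = 0.02 mA.
I_C = β·I_B = 250×0.02 = 5 mA, and I_E = (β+1)I_B = 5.02 mA.
V_CE = V_CC − I_C·R_C − I_E·R_E = 17 − 5×0.82 − 5.02×0.68 = 9.49 V.
V_CE = 9.49 V > 0.2 V confirms active-region operation.

V_CE ≈ 9.5 V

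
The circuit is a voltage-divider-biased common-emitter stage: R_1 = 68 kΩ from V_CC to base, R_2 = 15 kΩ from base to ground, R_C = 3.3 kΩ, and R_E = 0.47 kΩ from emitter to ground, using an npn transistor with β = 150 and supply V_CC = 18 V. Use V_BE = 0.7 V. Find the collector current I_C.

I_C ≈ 4.6 mA

Thevenize the base divider: V_Th = V_CC·R_2/(R_1+R_2) = 18×15/83 = 3.25 V, R_Th = R_1‖R_2 = 12.3 kΩ.
Base-emitter loop: V_Th = I_B·R_Th + V_BE + (β+1)I_B·R_E, so I_B = (3.25 − 0.7) / (12.3 + 151×0.47) = 0.0307 mA.
I_C = β·I_B = 150×0.0307 = 4.6 mA, and I_E = (β+1)I_B = 4.63 mA.
V_CE = V_CC − I_C·R_C − I_E·R_E = 18 − 4.6×3.3 − 4.63×0.47 = 0.645 V.
V_CE = 0.645 V > 0.2 V confirms active-region operation.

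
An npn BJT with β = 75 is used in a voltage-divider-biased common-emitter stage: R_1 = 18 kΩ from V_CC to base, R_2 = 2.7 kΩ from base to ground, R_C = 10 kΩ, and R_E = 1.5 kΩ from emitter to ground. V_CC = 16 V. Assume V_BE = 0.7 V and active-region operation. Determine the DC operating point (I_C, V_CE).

Thevenize the base divider: V_Th = V_CC·R_2/(R_1+R_2) = 16×2.7/20.7 = 2.09 V, R_Th = R_1‖R_2 = 2.35 kΩ.
Base-emitter loop: V_Th = I_B·R_Th + V_BE + (β+1)I_B·R_E, so I_B = (2.09 − 0.7) / (2.35 + 76×1.5) = 0.0119 mA.
I_C = β·I_B = 75×0.0119 = 0.894 mA, and I_E = (β+1)I_B = 0.906 mA.
V_CE = V_CC − I_C·R_C − I_E·R_E = 16 − 0.894×10 − 0.906×1.5 = 5.7 V.
V_CE = 5.7 V > 0.2 V confirms active-region operation.

I_C ≈ 0.89 mA, V_CE ≈ 5.7 V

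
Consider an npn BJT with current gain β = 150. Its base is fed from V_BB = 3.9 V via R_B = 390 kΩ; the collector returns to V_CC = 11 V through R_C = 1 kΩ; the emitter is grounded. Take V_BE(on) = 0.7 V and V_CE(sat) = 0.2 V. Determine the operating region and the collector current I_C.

Assume active. Base-emitter loop: I_B = (V_BB − V_BE)/R_B = (3.9 − 0.7)/390 = 0.00821 mA.
I_C = β·I_B = 150×0.00821 = 1.23 mA.
V_CE = V_CC − I_C·R_C = 11 − 1.23×1 = 9.77 V > V_CE(sat), so the active-region assumption holds.

active; I_C ≈ 1.2 mA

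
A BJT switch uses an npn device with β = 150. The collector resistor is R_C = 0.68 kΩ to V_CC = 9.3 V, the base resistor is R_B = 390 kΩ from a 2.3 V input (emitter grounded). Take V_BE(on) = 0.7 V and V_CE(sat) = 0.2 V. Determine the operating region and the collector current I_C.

active; I_C ≈ 0.62 mA

Assume active. Base-emitter loop: I_B = (V_BB − V_BE)/R_B = (2.3 − 0.7)/390 = 0.0041 mA.
I_C = β·I_B = 150×0.0041 = 0.615 mA.
V_CE = V_CC − I_C·R_C = 9.3 − 0.615×0.68 = 8.88 V > V_CE(sat), so the active-region assumption holds.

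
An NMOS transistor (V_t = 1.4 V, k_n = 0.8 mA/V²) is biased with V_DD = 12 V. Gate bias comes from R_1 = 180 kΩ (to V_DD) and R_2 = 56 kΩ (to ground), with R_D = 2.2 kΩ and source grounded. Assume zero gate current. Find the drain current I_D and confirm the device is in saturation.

V_G = V_DD·R_2/(R_1+R_2) = 12×56/236 = 2.85 V. With the source grounded, V_GS = V_G = 2.85 V.
Assume saturation: I_D = (k_n/2)(V_GS − V_t)² = (0.8/2)×(2.85 − 1.4)² = 0.4×1.45² = 0.838 mA.
V_DS = V_DD − I_D·R_D = 12 − 0.838×2.2 = 10.2 V.
Saturation requires V_DS ≥ V_GS − V_t = 1.45 V; 10.2 ≥ 1.45 ✓.

I_D ≈ 0.84 mA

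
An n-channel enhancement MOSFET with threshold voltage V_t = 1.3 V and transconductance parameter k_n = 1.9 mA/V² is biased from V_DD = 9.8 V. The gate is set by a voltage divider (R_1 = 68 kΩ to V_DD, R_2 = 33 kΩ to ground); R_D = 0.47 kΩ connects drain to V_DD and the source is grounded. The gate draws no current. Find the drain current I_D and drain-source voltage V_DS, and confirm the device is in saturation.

V_G = V_DD·R_2/(R_1+R_2) = 9.8×33/101 = 3.2 V. With the source grounded, V_GS = V_G = 3.2 V.
Assume saturation: I_D = (k_n/2)(V_GS − V_t)² = (1.9/2)×(3.2 − 1.3)² = 0.95×1.9² = 3.44 mA.
V_DS = V_DD − I_D·R_D = 9.8 − 3.44×0.47 = 8.18 V.
Saturation requires V_DS ≥ V_GS − V_t = 1.9 V; 8.18 ≥ 1.9 ✓.

I_D ≈ 3.4 mA, V_DS ≈ 8.2 V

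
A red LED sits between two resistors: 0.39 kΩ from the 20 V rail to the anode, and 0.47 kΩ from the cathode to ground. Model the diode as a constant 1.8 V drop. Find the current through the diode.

The two resistors are in series with the diode, so KVL gives 20 = I·0.39 + 1.8 + I·0.47.
I = (20 − 1.8) / (0.39 + 0.47) kΩ = 18.2 / 0.86 = 21.2 mA.

I ≈ 21 mA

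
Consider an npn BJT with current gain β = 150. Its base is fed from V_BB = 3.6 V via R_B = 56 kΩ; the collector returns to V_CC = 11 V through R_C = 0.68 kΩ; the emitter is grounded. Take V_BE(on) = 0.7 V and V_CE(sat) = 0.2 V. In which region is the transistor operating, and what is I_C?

Assume active. Base-emitter loop: I_B = (V_BB − V_BE)/R_B = (3.6 − 0.7)/56 = 0.0518 mA.
I_C = β·I_B = 150×0.0518 = 7.77 mA.
V_CE = V_CC − I_C·R_C = 11 − 7.77×0.68 = 5.72 V > V_CE(sat), so the active-region assumption holds.

active; I_C ≈ 7.8 mA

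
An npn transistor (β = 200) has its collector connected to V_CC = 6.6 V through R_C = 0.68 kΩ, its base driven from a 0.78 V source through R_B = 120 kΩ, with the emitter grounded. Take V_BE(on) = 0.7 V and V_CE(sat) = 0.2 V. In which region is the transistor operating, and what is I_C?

Assume active. Base-emitter loop: I_B = (V_BB − V_BE)/R_B = (0.78 − 0.7)/120 = 0.000667 mA.
I_C = β·I_B = 200×0.000667 = 0.133 mA.
V_CE = V_CC − I_C·R_C = 6.6 − 0.133×0.68 = 6.51 V > V_CE(sat), so the active-region assumption holds.

active; I_C ≈ 0.13 mA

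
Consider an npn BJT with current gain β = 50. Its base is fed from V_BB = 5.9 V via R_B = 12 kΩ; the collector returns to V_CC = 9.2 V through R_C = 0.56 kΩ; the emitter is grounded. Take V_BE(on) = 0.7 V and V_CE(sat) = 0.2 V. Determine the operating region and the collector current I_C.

Assume active: I_B = (5.9 − 0.7)/12 = 0.433 mA, giving I_C = β·I_B = 21.7 mA.
But then V_CE = 9.2 − 21.7×0.56 = -2.93 V < V_CE(sat) = 0.2 V — impossible in the active region.
So the transistor is saturated. With V_CE = 0.2 V, I_C = (V_CC − 0.2)/R_C = 9/0.56 = 16.1 mA.
Check: β·I_B = 21.7 mA > I_C = 16.1 mA, confirming saturation.

saturation; I_C ≈ 16 mA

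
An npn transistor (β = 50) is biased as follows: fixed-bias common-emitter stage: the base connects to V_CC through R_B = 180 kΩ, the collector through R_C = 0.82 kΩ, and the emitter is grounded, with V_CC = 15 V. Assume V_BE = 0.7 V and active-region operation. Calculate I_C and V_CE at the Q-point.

I_C ≈ 4 mA, V_CE ≈ 12 V

Base loop: V_CC = I_B·R_B + V_BE, so I_B = (15 − 0.7)/180 kΩ = 0.0794 mA.
In the active region I_C = β·I_B = 50 × 0.0794 = 3.97 mA.
Collector loop: V_CE = V_CC − I_C·R_C = 15 − 3.97×0.82 = 11.7 V.
Since V_CE = 11.7 V > V_CE(sat) ≈ 0.2 V, the transistor is in the active region as assumed.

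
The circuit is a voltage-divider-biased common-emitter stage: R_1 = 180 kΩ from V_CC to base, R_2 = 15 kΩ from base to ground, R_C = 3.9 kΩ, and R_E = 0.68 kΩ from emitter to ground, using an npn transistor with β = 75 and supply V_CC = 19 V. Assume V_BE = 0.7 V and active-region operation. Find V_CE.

V_CE ≈ 15 V

Thevenize the base divider: V_Th = V_CC·R_2/(R_1+R_2) = 19×15/195 = 1.46 V, R_Th = R_1‖R_2 = 13.8 kΩ.
Base-emitter loop: V_Th = I_B·R_Th + V_BE + (β+1)I_B·R_E, so I_B = (1.46 − 0.7) / (13.8 + 76×0.68) = 0.0116 mA.
I_C = β·I_B = 75×0.0116 = 0.872 mA, and I_E = (β+1)I_B = 0.883 mA.
V_CE = V_CC − I_C·R_C − I_E·R_E = 19 − 0.872×3.9 − 0.883×0.68 = 15 V.
V_CE = 15 V > 0.2 V confirms active-region operation.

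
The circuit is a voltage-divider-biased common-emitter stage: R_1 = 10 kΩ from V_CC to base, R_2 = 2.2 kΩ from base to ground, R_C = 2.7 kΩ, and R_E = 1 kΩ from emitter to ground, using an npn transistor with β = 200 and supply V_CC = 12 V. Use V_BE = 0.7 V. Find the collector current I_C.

Thevenize the base divider: V_Th = V_CC·R_2/(R_1+R_2) = 12×2.2/12.2 = 2.16 V, R_Th = R_1‖R_2 = 1.8 kΩ.
Base-emitter loop: V_Th = I_B·R_Th + V_BE + (β+1)I_B·R_E, so I_B = (2.16 − 0.7) / (1.8 + 201×1) = 0.00722 mA.
I_C = β·I_B = 200×0.00722 = 1.44 mA, and I_E = (β+1)I_B = 1.45 mA.
V_CE = V_CC − I_C·R_C − I_E·R_E = 12 − 1.44×2.7 − 1.45×1 = 6.65 V.
V_CE = 6.65 V > 0.2 V confirms active-region operation.

I_C ≈ 1.4 mA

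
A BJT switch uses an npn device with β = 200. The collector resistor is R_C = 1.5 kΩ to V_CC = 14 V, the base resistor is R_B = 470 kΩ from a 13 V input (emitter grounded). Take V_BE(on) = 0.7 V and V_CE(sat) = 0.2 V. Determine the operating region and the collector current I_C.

Assume active. Base-emitter loop: I_B = (V_BB − V_BE)/R_B = (13 − 0.7)/470 = 0.0262 mA.
I_C = β·I_B = 200×0.0262 = 5.23 mA.
V_CE = V_CC − I_C·R_C = 14 − 5.23×1.5 = 6.15 V > V_CE(sat), so the active-region assumption holds.

active; I_C ≈ 5.2 mA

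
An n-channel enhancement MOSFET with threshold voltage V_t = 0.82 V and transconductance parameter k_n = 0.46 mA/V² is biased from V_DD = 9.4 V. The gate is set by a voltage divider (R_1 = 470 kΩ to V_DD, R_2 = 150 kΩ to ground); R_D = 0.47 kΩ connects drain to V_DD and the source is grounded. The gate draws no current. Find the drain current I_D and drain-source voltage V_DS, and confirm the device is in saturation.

V_G = V_DD·R_2/(R_1+R_2) = 9.4×150/620 = 2.27 V. With the source grounded, V_GS = V_G = 2.27 V.
Assume saturation: I_D = (k_n/2)(V_GS − V_t)² = (0.46/2)×(2.27 − 0.82)² = 0.23×1.45² = 0.486 mA.
V_DS = V_DD − I_D·R_D = 9.4 − 0.486×0.47 = 9.17 V.
Saturation requires V_DS ≥ V_GS − V_t = 1.45 V; 9.17 ≥ 1.45 ✓.

I_D ≈ 0.49 mA, V_DS ≈ 9.2 V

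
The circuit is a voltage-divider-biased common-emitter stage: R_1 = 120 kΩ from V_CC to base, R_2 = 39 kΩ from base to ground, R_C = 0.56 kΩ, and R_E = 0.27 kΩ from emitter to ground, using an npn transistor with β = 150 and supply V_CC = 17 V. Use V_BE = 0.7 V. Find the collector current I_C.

I_C ≈ 7.4 mA

Thevenize the base divider: V_Th = V_CC·R_2/(R_1+R_2) = 17×39/159 = 4.17 V, R_Th = R_1‖R_2 = 29.4 kΩ.
Base-emitter loop: V_Th = I_B·R_Th + V_BE + (β+1)I_B·R_E, so I_B = (4.17 − 0.7) / (29.4 + 151×0.27) = 0.0494 mA.
I_C = β·I_B = 150×0.0494 = 7.41 mA, and I_E = (β+1)I_B = 7.46 mA.
V_CE = V_CC − I_C·R_C − I_E·R_E = 17 − 7.41×0.56 − 7.46×0.27 = 10.8 V.
V_CE = 10.8 V > 0.2 V confirms active-region operation.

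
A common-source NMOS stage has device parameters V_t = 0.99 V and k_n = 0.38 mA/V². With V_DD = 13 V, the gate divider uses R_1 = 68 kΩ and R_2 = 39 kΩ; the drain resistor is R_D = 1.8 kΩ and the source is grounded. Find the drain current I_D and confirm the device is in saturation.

I_D ≈ 2.7 mA

V_G = V_DD·R_2/(R_1+R_2) = 13×39/107 = 4.74 V. With the source grounded, V_GS = V_G = 4.74 V.
Assume saturation: I_D = (k_n/2)(V_GS − V_t)² = (0.38/2)×(4.74 − 0.99)² = 0.19×3.75² = 2.67 mA.
V_DS = V_DD − I_D·R_D = 13 − 2.67×1.8 = 8.19 V.
Saturation requires V_DS ≥ V_GS − V_t = 3.75 V; 8.19 ≥ 3.75 ✓.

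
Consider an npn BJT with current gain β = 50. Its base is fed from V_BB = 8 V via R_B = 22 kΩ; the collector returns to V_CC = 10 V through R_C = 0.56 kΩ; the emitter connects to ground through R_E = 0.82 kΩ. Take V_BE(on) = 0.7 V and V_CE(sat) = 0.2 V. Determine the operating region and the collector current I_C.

active; I_C ≈ 5.7 mA

Assume active. Base-emitter loop: I_B = (V_BB − V_BE)/(R_B + (β+1)R_E) = (8 − 0.7)/(22 + 51×0.82) = 0.114 mA.
I_C = β·I_B = 50×0.114 = 5.72 mA.
V_CE = V_CC − I_C·R_C − I_E·R_E = 10 − 5.72×0.56 − 5.83×0.82 = 2.01 V > V_CE(sat), so the active-region assumption holds.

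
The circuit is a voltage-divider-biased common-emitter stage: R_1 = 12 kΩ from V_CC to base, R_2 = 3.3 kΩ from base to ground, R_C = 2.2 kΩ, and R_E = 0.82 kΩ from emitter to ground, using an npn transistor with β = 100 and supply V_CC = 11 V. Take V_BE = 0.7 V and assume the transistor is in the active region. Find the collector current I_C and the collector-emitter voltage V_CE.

Thevenize the base divider: V_Th = V_CC·R_2/(R_1+R_2) = 11×3.3/15.3 = 2.37 V, R_Th = R_1‖R_2 = 2.59 kΩ.
Base-emitter loop: V_Th = I_B·R_Th + V_BE + (β+1)I_B·R_E, so I_B = (2.37 − 0.7) / (2.59 + 101×0.82) = 0.0196 mA.
I_C = β·I_B = 100×0.0196 = 1.96 mA, and I_E = (β+1)I_B = 1.98 mA.
V_CE = V_CC − I_C·R_C − I_E·R_E = 11 − 1.96×2.2 − 1.98×0.82 = 5.07 V.
V_CE = 5.07 V > 0.2 V confirms active-region operation.

I_C ≈ 2 mA, V_CE ≈ 5.1 V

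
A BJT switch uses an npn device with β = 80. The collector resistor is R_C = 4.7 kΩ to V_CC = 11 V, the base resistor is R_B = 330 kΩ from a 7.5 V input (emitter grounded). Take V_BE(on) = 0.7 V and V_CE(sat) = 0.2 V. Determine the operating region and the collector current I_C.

Assume active. Base-emitter loop: I_B = (V_BB − V_BE)/R_B = (7.5 − 0.7)/330 = 0.0206 mA.
I_C = β·I_B = 80×0.0206 = 1.65 mA.
V_CE = V_CC − I_C·R_C = 11 − 1.65×4.7 = 3.25 V > V_CE(sat), so the active-region assumption holds.

active; I_C ≈ 1.6 mA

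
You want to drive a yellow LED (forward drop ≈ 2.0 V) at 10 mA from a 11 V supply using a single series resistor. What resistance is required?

The resistor drops V_S − V_D = 11 − 2.0 = 9 V at 10 mA.
R = 9 V / 10 mA = 0.9 kΩ.

R ≈ 0.9 kΩ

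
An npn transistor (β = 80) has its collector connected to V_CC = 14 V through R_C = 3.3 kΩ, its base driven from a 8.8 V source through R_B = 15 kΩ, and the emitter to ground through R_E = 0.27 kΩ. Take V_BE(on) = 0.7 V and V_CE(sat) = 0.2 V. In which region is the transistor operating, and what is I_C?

Assume active: I_B = (8.8 − 0.7)/(15 + 81×0.27) = 0.22 mA, I_C = β·I_B = 17.6 mA.
Then V_CE = 14 − 17.6×3.3 − 17.8×0.27 = -48.8 V < 0.2 V — the active assumption fails.
Re-solve with V_CE = 0.2 V. KCL at the emitter: V_E/R_E = (V_BB−0.7−V_E)/R_B + (V_CC−0.2−V_E)/R_C, giving V_E = 1.16 V.
I_C = (V_CC − 0.2 − V_E)/R_C = (13.8 − 1.16)/3.3 = 3.83 mA.
Check: I_B = (8.1 − 1.16)/15 = 0.463 mA, and β·I_B = 37 mA > I_C, confirming saturation.

saturation; I_C ≈ 3.8 mA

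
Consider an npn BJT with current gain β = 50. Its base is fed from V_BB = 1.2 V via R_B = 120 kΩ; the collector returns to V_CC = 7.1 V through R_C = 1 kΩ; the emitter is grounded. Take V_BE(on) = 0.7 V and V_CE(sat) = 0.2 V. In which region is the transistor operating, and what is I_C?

Assume active. Base-emitter loop: I_B = (V_BB − V_BE)/R_B = (1.2 − 0.7)/120 = 0.00417 mA.
I_C = β·I_B = 50×0.00417 = 0.208 mA.
V_CE = V_CC − I_C·R_C = 7.1 − 0.208×1 = 6.89 V > V_CE(sat), so the active-region assumption holds.

active; I_C ≈ 0.21 mA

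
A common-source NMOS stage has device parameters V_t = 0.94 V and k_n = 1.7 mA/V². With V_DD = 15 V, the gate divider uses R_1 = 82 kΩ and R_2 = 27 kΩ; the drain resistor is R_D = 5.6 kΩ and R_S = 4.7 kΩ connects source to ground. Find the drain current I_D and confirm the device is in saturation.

V_G = V_DD·R_2/(R_1+R_2) = 15×27/109 = 3.72 V.
Assume saturation: I_D = (k_n/2)(V_GS − V_t)² with V_GS = V_G − I_D·R_S = 3.72 − 4.7·I_D.
Substituting gives 18.8·I_D² − 23.2·I_D + 6.55 = 0, with roots I_D = 0.438 or 0.797 mA.
The root I_D = 0.797 mA gives V_GS = -0.028 V ≤ V_t, so take I_D = 0.438 mA.
Then V_GS = 1.66 V and V_DS = V_DD − I_D(R_D+R_S) = 15 − 0.438×10.3 = 10.5 V.
Saturation requires V_DS ≥ V_GS − V_t = 0.718 V; 10.5 ≥ 0.718 ✓.

I_D ≈ 0.44 mA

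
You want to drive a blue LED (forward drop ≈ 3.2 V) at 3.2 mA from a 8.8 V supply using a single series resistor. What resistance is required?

The resistor drops V_S − V_D = 8.8 − 3.2 = 5.6 V at 3.2 mA.
R = 5.6 V / 3.2 mA = 1.75 kΩ.

R ≈ 1.8 kΩ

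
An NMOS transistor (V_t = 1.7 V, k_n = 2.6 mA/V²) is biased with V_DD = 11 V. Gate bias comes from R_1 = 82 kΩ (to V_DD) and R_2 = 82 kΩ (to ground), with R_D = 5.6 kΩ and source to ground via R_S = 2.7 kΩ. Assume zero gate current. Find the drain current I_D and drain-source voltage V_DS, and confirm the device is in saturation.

V_G = V_DD·R_2/(R_1+R_2) = 11×82/164 = 5.5 V.
Assume saturation: I_D = (k_n/2)(V_GS − V_t)² with V_GS = V_G − I_D·R_S = 5.5 − 2.7·I_D.
Substituting gives 9.48·I_D² − 27.7·I_D + 18.8 = 0, with roots I_D = 1.07 or 1.85 mA.
The root I_D = 1.85 mA gives V_GS = 0.507 V ≤ V_t, so take I_D = 1.07 mA.
Then V_GS = 2.61 V and V_DS = V_DD − I_D(R_D+R_S) = 11 − 1.07×8.3 = 2.11 V.
Saturation requires V_DS ≥ V_GS − V_t = 0.908 V; 2.11 ≥ 0.908 ✓.

I_D ≈ 1.1 mA, V_DS ≈ 2.1 V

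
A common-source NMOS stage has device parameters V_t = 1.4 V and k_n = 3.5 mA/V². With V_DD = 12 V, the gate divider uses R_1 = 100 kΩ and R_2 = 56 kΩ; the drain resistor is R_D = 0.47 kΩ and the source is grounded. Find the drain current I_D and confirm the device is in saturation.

I_D ≈ 15 mA

V_G = V_DD·R_2/(R_1+R_2) = 12×56/156 = 4.31 V. With the source grounded, V_GS = V_G = 4.31 V.
Assume saturation: I_D = (k_n/2)(V_GS − V_t)² = (3.5/2)×(4.31 − 1.4)² = 1.75×2.91² = 14.8 mA.
V_DS = V_DD − I_D·R_D = 12 − 14.8×0.47 = 5.05 V.
Saturation requires V_DS ≥ V_GS − V_t = 2.91 V; 5.05 ≥ 2.91 ✓.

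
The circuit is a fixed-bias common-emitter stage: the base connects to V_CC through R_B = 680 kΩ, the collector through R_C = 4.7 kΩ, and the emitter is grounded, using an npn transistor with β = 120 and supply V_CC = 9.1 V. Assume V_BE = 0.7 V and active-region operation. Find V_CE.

V_CE ≈ 2.1 V

Base loop: V_CC = I_B·R_B + V_BE, so I_B = (9.1 − 0.7)/680 kΩ = 0.0124 mA.
In the active region I_C = β·I_B = 120 × 0.0124 = 1.48 mA.
Collector loop: V_CE = V_CC − I_C·R_C = 9.1 − 1.48×4.7 = 2.13 V.
Since V_CE = 2.13 V > V_CE(sat) ≈ 0.2 V, the transistor is in the active region as assumed.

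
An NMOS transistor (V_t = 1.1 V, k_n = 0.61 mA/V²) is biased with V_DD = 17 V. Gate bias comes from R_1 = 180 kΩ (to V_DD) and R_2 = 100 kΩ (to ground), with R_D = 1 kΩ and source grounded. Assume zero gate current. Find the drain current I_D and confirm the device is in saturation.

V_G = V_DD·R_2/(R_1+R_2) = 17×100/280 = 6.07 V. With the source grounded, V_GS = V_G = 6.07 V.
Assume saturation: I_D = (k_n/2)(V_GS − V_t)² = (0.61/2)×(6.07 − 1.1)² = 0.305×4.97² = 7.54 mA.
V_DS = V_DD − I_D·R_D = 17 − 7.54×1 = 9.46 V.
Saturation requires V_DS ≥ V_GS − V_t = 4.97 V; 9.46 ≥ 4.97 ✓.

I_D ≈ 7.5 mA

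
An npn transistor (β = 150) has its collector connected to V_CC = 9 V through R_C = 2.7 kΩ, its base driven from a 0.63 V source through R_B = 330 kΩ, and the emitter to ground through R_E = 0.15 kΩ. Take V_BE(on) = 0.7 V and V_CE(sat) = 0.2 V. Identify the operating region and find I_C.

V_BB = 0.63 V ≤ V_BE(on) = 0.7 V, so the base-emitter junction is not forward biased.
The transistor is in cutoff: I_B = I_C = 0.

cutoff; I_C ≈ 0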